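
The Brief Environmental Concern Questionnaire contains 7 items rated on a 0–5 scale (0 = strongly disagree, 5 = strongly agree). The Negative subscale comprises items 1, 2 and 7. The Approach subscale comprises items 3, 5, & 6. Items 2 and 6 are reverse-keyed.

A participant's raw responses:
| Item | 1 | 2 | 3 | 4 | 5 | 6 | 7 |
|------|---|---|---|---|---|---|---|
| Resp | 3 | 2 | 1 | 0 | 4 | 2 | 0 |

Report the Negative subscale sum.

Negative items: 1, 2, 7.
Of these, item 2 is reverse-keyed; reversed = (0+5) − raw = 5 − raw.
  item 1: 3
  item 2: 5 − 2 = 3
  item 7: 0
Sum = 3 + 3 + 0 = 6

6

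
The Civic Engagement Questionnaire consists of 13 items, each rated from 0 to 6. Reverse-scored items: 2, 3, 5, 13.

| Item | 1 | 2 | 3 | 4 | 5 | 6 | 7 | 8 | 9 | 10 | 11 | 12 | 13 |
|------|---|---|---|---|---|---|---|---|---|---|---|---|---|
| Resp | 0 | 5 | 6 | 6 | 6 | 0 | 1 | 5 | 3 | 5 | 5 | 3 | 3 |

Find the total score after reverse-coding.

32

Reversing items 2, 3, 5, and 13 with 6 − raw:
Total = 0 + (6−5) + (6−6) + 6 + (6−6) + 0 + 1 + 5 + 3 + 5 + 5 + 3 + (6−3)
      = 0 + 1 + 0 + 6 + 0 + 0 + 1 + 5 + 3 + 5 + 5 + 3 + 3 = 32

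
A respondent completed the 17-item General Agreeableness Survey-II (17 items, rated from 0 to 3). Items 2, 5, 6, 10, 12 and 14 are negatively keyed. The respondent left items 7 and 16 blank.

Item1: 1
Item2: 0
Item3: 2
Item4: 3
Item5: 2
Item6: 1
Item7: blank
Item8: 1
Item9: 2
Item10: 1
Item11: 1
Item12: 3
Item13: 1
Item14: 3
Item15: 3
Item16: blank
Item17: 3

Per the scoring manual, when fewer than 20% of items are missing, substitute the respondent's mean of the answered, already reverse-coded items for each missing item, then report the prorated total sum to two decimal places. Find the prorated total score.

Reverse-coded (on a 0–3 scale, reversed = 3 − raw):
  item 2: 3 − 0 = 3
  item 5: 3 − 2 = 1
  item 6: 3 − 1 = 2
  item 10: 3 − 1 = 2
  item 12: 3 − 3 = 0
  item 14: 3 − 3 = 0
Completed scored items (15 of 17): 1, 3, 2, 3, 1, 2, 1, 2, 2, 1, 0, 1, 0, 3, 3; sum = 25.
Person mean = 25 / 15 ≈ 1.6667
Prorated total = (25 / 15) × 17 = 28.33 (to 2 dp)

28.33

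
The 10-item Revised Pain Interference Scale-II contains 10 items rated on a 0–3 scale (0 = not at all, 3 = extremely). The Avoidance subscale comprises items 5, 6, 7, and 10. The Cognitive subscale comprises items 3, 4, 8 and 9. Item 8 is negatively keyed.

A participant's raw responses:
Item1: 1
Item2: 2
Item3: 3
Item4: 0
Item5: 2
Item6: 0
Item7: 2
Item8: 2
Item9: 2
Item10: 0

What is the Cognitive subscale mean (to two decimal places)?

1.50

Cognitive items: 3, 4, 8, 9.
Of these, item 8 is negatively keyed; on a 0–3 scale, reversed = 3 − raw.
  item 3: 3
  item 4: 0
  item 8: 3 − 2 = 1
  item 9: 2
Sum = 3 + 0 + 1 + 2 = 6
Mean = 6 / 4 = 1.50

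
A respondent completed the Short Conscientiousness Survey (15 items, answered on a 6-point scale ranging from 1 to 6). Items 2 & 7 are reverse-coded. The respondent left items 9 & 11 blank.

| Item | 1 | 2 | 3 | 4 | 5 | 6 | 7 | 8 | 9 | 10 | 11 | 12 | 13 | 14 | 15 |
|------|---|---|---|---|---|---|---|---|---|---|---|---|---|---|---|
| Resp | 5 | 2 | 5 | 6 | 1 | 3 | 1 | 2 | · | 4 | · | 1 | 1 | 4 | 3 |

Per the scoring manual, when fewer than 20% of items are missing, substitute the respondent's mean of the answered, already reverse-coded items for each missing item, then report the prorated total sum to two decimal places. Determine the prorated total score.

53.08

Reverse-coded (reverse-coded value = 7 − response):
  item 2: 7 − 2 = 5
  item 7: 7 − 1 = 6
Completed scored items (13 of 15): 5, 5, 5, 6, 1, 3, 6, 2, 4, 1, 1, 4, 3; sum = 46.
Person mean = 46 / 13 ≈ 3.5385
Prorated total = (46 / 13) × 15 = 53.08 (to 2 dp)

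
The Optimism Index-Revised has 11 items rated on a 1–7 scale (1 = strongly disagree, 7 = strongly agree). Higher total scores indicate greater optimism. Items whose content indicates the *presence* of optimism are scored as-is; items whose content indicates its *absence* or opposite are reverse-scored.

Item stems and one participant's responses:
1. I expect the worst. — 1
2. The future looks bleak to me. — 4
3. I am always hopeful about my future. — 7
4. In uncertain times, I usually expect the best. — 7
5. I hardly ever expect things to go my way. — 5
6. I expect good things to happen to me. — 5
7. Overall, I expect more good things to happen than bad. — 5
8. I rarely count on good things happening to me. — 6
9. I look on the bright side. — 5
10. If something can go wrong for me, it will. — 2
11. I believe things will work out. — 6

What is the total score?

Items 1, 2, 5, 8, 10 describe the absence/opposite of optimism → reverse-score.
on a 1–7 scale, reversed = 8 − raw.
  item 1: 8 − 1 = 7
  item 2: 8 − 4 = 4
  item 3: 7
  item 4: 7
  item 5: 8 − 5 = 3
  item 6: 5
  item 7: 5
  item 8: 8 − 6 = 2
  item 9: 5
  item 10: 8 − 2 = 6
  item 11: 6
Total = 7 + 4 + 7 + 7 + 3 + 5 + 5 + 2 + 5 + 6 + 6 = 57

57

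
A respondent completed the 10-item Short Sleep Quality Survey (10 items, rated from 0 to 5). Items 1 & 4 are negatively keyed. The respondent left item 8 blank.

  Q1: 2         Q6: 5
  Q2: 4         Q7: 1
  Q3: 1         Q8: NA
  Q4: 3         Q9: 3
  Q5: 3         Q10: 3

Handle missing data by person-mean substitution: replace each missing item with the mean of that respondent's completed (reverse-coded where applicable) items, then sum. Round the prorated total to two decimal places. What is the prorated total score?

Reverse-coded (on a 0–5 scale, reversed = 5 − raw):
  item 1: 5 − 2 = 3
  item 4: 5 − 3 = 2
Completed scored items (9 of 10): 3, 4, 1, 2, 3, 5, 1, 3, 3; sum = 25.
Person mean = 25 / 9 ≈ 2.7778
Prorated total = (25 / 9) × 10 = 27.78 (to 2 dp)

27.78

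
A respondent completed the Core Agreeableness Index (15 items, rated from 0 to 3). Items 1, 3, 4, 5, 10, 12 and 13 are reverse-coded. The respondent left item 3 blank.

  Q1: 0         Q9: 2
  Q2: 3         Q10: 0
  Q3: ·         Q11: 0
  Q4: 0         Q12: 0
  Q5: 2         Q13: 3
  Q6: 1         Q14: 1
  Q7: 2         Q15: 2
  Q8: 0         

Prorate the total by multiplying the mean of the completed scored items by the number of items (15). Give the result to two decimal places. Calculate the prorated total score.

25.71

Reverse-coded (reversed = (0+3) − raw = 3 − raw):
  item 1: 3 − 0 = 3
  item 4: 3 − 0 = 3
  item 5: 3 − 2 = 1
  item 10: 3 − 0 = 3
  item 12: 3 − 0 = 3
  item 13: 3 − 3 = 0
Completed scored items (14 of 15): 3, 3, 3, 1, 1, 2, 0, 2, 3, 0, 3, 0, 1, 2; sum = 24.
Person mean = 24 / 14 ≈ 1.7143
Prorated total = (24 / 14) × 15 = 25.71 (to 2 dp)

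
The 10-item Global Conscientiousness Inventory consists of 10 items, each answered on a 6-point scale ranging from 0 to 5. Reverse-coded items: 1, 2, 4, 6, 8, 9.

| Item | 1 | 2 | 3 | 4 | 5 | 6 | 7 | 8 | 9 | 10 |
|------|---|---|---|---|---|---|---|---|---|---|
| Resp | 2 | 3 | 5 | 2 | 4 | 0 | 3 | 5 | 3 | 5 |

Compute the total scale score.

Apply reverse scoring (reverse-coded value = 5 − response):
  item 1: 5 − 2 = 3
  item 2: 5 − 3 = 2
  item 4: 5 − 2 = 3
  item 6: 5 − 0 = 5
  item 8: 5 − 5 = 0
  item 9: 5 − 3 = 2
After reverse-coding: 3, 2, 5, 3, 4, 5, 3, 0, 2, 5
Total = 3 + 2 + 5 + 3 + 4 + 5 + 3 + 0 + 2 + 5 = 32

32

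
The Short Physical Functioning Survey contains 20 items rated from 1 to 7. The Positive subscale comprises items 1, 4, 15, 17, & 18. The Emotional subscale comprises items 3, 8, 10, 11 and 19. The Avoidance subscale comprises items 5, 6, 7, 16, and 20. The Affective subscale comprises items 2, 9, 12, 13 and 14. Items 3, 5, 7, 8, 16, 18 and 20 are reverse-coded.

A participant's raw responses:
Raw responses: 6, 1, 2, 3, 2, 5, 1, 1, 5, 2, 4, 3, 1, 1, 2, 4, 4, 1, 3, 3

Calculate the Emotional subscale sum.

22

Emotional items: 3, 8, 10, 11, 19.
Of these, items 3 and 8 are reverse-coded; on a 1–7 scale, reversed = 8 − raw.
  item 3: 8 − 2 = 6
  item 8: 8 − 1 = 7
  item 10: 2
  item 11: 4
  item 19: 3
Sum = 6 + 7 + 2 + 4 + 3 = 22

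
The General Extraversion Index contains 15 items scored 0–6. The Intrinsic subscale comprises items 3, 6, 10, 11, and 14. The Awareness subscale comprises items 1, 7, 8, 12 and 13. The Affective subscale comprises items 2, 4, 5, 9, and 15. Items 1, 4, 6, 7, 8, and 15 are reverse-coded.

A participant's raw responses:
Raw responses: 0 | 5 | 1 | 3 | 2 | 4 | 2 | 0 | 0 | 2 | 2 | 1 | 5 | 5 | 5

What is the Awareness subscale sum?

Awareness items: 1, 7, 8, 12, 13.
Of these, items 1, 7 and 8 are reverse-coded; reverse-coded value = 6 − response.
  item 1: 6 − 0 = 6
  item 7: 6 − 2 = 4
  item 8: 6 − 0 = 6
  item 12: 1
  item 13: 5
Sum = 6 + 4 + 6 + 1 + 5 = 22

22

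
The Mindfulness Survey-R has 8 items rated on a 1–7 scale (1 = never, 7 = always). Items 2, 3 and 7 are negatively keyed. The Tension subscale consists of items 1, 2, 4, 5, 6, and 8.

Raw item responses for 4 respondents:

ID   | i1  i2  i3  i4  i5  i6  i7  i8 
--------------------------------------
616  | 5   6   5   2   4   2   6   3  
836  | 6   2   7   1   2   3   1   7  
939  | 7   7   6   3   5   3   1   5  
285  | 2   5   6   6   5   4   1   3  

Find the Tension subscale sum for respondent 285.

Respondent 285 raw: 2, 5, 6, 6, 5, 4, 1, 3.
Tension items: 1, 2, 4, 5, 6, 8.
Reverse-coded (on a 1–7 scale, reversed = 8 − raw):
  item 1: 2
  item 2: 8 − 5 = 3
  item 4: 6
  item 5: 5
  item 6: 4
  item 8: 3
Sum = 2 + 3 + 6 + 5 + 4 + 3 = 23

23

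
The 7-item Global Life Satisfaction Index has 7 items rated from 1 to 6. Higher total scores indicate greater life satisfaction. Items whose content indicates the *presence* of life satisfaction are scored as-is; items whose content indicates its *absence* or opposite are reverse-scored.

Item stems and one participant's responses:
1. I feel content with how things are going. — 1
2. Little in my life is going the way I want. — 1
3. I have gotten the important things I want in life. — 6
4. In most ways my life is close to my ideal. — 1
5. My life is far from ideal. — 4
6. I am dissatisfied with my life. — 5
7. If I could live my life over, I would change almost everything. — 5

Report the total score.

21

Items 2, 5, 6, 7 describe the absence/opposite of life satisfaction → reverse-score.
reverse-coded value = 7 − response.
  item 1: 1
  item 2: 7 − 1 = 6
  item 3: 6
  item 4: 1
  item 5: 7 − 4 = 3
  item 6: 7 − 5 = 2
  item 7: 7 − 5 = 2
Total = 1 + 6 + 6 + 1 + 3 + 2 + 2 = 21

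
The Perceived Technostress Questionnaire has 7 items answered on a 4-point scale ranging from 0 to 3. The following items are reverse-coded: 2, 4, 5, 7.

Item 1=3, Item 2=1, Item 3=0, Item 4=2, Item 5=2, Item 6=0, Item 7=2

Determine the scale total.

Raw sum = 10. Reverse-coded items: 2, 4, 5, 7; their raw sum = 7.
Each reversal replaces raw with 3 − raw, changing the total by 3 − 2·raw per item.
Total = 10 + 4·3 − 2·7 = 10 + 12 − 14 = 8

8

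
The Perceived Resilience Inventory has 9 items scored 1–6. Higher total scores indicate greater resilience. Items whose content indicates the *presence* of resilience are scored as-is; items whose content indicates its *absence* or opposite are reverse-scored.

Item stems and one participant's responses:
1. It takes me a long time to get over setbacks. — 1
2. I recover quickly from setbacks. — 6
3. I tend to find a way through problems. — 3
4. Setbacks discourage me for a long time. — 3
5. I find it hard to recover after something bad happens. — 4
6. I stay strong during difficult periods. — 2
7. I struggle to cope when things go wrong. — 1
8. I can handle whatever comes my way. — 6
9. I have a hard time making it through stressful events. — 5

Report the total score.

38

Items 1, 4, 5, 7, 9 describe the absence/opposite of resilience → reverse-score.
reverse-coded value = 7 − response.
  item 1: 7 − 1 = 6
  item 2: 6
  item 3: 3
  item 4: 7 − 3 = 4
  item 5: 7 − 4 = 3
  item 6: 2
  item 7: 7 − 1 = 6
  item 8: 6
  item 9: 7 − 5 = 2
Total = 6 + 6 + 3 + 4 + 3 + 2 + 6 + 6 + 2 = 38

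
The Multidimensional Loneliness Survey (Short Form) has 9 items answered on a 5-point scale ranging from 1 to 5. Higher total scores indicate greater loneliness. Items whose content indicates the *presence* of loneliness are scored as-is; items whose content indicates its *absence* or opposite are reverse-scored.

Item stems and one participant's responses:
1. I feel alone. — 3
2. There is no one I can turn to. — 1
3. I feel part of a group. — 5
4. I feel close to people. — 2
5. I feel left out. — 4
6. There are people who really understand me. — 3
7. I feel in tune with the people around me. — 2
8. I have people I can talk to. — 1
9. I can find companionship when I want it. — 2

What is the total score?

29

Items 3, 4, 6, 7, 8, 9 describe the absence/opposite of loneliness → reverse-score.
reverse-coded value = 6 − response.
  item 1: 3
  item 2: 1
  item 3: 6 − 5 = 1
  item 4: 6 − 2 = 4
  item 5: 4
  item 6: 6 − 3 = 3
  item 7: 6 − 2 = 4
  item 8: 6 − 1 = 5
  item 9: 6 − 2 = 4
Total = 3 + 1 + 1 + 4 + 4 + 3 + 4 + 5 + 4 = 29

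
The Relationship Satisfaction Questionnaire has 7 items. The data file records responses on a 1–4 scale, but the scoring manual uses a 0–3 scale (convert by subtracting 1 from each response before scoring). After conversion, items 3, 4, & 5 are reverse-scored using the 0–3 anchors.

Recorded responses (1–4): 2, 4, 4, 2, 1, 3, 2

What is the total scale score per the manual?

Convert to 0–3: 1, 3, 3, 1, 0, 2, 1
Reverse-coded (on a 0–3 scale, reversed = 3 − raw):
  item 3: 3 − 3 = 0
  item 4: 3 − 1 = 2
  item 5: 3 − 0 = 3
Scored: 1, 3, 0, 2, 3, 2, 1
Total = 12

12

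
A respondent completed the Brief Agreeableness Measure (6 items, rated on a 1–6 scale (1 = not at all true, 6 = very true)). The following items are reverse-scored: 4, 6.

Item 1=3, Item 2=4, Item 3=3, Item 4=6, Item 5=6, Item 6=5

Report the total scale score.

19

Reverse-scored items use 7 − raw:
  item 4: 7 − 6 = 1
  item 6: 7 − 5 = 2
After reverse-coding: 3, 4, 3, 1, 6, 2
Total = 3 + 4 + 3 + 1 + 6 + 2 = 19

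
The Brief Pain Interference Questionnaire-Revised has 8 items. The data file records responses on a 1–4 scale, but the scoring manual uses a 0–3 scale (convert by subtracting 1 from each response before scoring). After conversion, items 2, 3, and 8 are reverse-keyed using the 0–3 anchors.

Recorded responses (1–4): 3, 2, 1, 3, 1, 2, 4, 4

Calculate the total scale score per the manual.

Convert to 0–3: 2, 1, 0, 2, 0, 1, 3, 3
Reverse-coded (on a 0–3 scale, reversed = 3 − raw):
  item 2: 3 − 1 = 2
  item 3: 3 − 0 = 3
  item 8: 3 − 3 = 0
Scored: 2, 2, 3, 2, 0, 1, 3, 0
Total = 13

13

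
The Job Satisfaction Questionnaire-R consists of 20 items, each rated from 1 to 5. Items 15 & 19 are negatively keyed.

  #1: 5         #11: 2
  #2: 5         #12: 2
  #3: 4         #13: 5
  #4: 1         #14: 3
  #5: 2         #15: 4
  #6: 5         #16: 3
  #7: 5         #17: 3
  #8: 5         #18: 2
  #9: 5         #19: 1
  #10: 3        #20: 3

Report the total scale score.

70

Negatively keyed items use 6 − raw:
  item 15: 6 − 4 = 2
  item 19: 6 − 1 = 5
Scored responses: 5, 5, 4, 1, 2, 5, 5, 5, 5, 3, 2, 2, 5, 3, 2, 3, 3, 2, 5, 3
Total = 5 + 5 + 4 + 1 + 2 + 5 + 5 + 5 + 5 + 3 + 2 + 2 + 5 + 3 + 2 + 3 + 3 + 2 + 5 + 3 = 70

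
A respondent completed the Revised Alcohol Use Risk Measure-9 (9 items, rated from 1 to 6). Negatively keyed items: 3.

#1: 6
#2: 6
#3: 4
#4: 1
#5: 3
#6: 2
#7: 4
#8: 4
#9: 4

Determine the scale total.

33

Reversing item 3 with 7 − raw:
Total = 6 + 6 + (7−4) + 1 + 3 + 2 + 4 + 4 + 4
      = 6 + 6 + 3 + 1 + 3 + 2 + 4 + 4 + 4 = 33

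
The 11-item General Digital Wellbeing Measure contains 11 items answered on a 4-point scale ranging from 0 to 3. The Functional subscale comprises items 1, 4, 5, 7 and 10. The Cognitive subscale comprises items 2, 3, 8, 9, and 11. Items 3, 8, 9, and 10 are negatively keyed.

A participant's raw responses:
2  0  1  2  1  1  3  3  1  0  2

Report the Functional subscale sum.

11

Functional items: 1, 4, 5, 7, 10.
Of these, item 10 is negatively keyed; reverse-coded value = 3 − response.
  item 1: 2
  item 4: 2
  item 5: 1
  item 7: 3
  item 10: 3 − 0 = 3
Sum = 2 + 2 + 1 + 3 + 3 = 11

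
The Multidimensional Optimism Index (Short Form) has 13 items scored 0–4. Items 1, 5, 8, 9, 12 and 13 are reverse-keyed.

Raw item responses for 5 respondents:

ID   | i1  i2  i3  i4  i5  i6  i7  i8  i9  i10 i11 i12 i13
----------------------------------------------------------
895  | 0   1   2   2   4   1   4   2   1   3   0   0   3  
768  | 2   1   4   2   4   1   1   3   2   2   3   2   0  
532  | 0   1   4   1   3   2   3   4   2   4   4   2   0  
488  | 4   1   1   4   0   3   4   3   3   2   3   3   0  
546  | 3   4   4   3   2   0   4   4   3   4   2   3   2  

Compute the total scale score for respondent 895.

27

Respondent 895 raw: 0, 1, 2, 2, 4, 1, 4, 2, 1, 3, 0, 0, 3.
Reverse-coded (on a 0–4 scale, reversed = 4 − raw):
  item 1: 4 − 0 = 4
  item 2: 1
  item 3: 2
  item 4: 2
  item 5: 4 − 4 = 0
  item 6: 1
  item 7: 4
  item 8: 4 − 2 = 2
  item 9: 4 − 1 = 3
  item 10: 3
  item 11: 0
  item 12: 4 − 0 = 4
  item 13: 4 − 3 = 1
Sum = 4 + 1 + 2 + 2 + 0 + 1 + 4 + 2 + 3 + 3 + 0 + 4 + 1 = 27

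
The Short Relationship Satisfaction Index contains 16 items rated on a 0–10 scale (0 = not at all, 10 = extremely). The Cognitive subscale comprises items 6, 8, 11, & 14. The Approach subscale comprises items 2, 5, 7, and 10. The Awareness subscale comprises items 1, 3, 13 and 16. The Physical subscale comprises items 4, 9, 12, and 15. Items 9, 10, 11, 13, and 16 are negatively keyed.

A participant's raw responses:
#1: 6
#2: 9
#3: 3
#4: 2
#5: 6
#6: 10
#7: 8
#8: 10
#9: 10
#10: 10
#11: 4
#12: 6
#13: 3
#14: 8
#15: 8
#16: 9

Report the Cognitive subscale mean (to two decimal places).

Cognitive items: 6, 8, 11, 14.
Of these, item 11 is negatively keyed; on a 0–10 scale, reversed = 10 − raw.
  item 6: 10
  item 8: 10
  item 11: 10 − 4 = 6
  item 14: 8
Sum = 10 + 10 + 6 + 8 = 34
Mean = 34 / 4 = 8.50

8.50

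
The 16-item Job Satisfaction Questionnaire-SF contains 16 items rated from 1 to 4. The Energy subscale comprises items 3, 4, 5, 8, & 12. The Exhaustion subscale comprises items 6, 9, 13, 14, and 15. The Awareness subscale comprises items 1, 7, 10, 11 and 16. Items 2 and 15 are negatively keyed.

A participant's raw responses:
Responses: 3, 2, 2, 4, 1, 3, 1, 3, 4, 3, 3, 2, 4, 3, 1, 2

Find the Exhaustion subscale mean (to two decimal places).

Exhaustion items: 6, 9, 13, 14, 15.
Of these, item 15 is negatively keyed; reversed = (1+4) − raw = 5 − raw.
  item 6: 3
  item 9: 4
  item 13: 4
  item 14: 3
  item 15: 5 − 1 = 4
Sum = 3 + 4 + 4 + 3 + 4 = 18
Mean = 18 / 5 = 3.60

3.60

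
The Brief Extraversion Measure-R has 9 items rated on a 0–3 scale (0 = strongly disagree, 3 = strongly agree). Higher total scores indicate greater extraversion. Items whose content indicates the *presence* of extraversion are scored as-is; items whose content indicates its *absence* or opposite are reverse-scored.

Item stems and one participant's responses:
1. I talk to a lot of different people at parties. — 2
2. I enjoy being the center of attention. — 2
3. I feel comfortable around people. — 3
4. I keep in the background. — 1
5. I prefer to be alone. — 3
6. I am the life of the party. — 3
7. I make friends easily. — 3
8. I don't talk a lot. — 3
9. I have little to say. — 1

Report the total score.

17

Items 4, 5, 8, 9 describe the absence/opposite of extraversion → reverse-score.
reverse-coded value = 3 − response.
  item 1: 2
  item 2: 2
  item 3: 3
  item 4: 3 − 1 = 2
  item 5: 3 − 3 = 0
  item 6: 3
  item 7: 3
  item 8: 3 − 3 = 0
  item 9: 3 − 1 = 2
Total = 2 + 2 + 3 + 2 + 0 + 3 + 3 + 0 + 2 = 17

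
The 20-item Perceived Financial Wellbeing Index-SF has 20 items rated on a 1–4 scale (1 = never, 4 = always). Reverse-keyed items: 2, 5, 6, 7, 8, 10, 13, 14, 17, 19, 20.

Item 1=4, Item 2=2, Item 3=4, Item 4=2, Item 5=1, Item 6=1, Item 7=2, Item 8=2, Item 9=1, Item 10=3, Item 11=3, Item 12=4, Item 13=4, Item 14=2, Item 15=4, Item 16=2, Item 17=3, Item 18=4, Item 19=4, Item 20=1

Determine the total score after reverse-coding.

58

Raw sum = 53. Reverse-keyed items: 2, 5, 6, 7, 8, 10, 13, 14, 17, 19, 20; their raw sum = 25.
Each reversal replaces raw with 5 − raw, changing the total by 5 − 2·raw per item.
Total = 53 + 11·5 − 2·25 = 53 + 55 − 50 = 58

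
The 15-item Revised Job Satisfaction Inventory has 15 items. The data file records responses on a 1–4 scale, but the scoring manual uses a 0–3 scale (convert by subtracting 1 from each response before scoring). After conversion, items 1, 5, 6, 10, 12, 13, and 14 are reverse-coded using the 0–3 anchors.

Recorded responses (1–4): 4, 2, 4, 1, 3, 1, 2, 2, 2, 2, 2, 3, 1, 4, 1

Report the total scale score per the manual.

Convert to 0–3: 3, 1, 3, 0, 2, 0, 1, 1, 1, 1, 1, 2, 0, 3, 0
Reverse-coded (reversed = (0+3) − raw = 3 − raw):
  item 1: 3 − 3 = 0
  item 5: 3 − 2 = 1
  item 6: 3 − 0 = 3
  item 10: 3 − 1 = 2
  item 12: 3 − 2 = 1
  item 13: 3 − 0 = 3
  item 14: 3 − 3 = 0
Scored: 0, 1, 3, 0, 1, 3, 1, 1, 1, 2, 1, 1, 3, 0, 0
Total = 18

18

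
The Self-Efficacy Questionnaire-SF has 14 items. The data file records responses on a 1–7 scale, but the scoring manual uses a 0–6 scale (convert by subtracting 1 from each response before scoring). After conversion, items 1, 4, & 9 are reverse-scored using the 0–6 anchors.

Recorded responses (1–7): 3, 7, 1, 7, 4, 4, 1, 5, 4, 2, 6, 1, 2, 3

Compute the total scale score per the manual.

32

Convert to 0–6: 2, 6, 0, 6, 3, 3, 0, 4, 3, 1, 5, 0, 1, 2
Reverse-coded (reverse-coded value = 6 − response):
  item 1: 6 − 2 = 4
  item 4: 6 − 6 = 0
  item 9: 6 − 3 = 3
Scored: 4, 6, 0, 0, 3, 3, 0, 4, 3, 1, 5, 0, 1, 2
Total = 32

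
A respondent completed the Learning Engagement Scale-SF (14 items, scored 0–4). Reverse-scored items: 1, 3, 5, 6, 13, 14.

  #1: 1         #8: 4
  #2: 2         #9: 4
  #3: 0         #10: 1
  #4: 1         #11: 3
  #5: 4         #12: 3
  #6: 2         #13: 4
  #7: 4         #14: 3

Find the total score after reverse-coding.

Reversing items 1, 3, 5, 6, 13 and 14 with 4 − raw:
Total = (4−1) + 2 + (4−0) + 1 + (4−4) + (4−2) + 4 + 4 + 4 + 1 + 3 + 3 + (4−4) + (4−3)
      = 3 + 2 + 4 + 1 + 0 + 2 + 4 + 4 + 4 + 1 + 3 + 3 + 0 + 1 = 32

32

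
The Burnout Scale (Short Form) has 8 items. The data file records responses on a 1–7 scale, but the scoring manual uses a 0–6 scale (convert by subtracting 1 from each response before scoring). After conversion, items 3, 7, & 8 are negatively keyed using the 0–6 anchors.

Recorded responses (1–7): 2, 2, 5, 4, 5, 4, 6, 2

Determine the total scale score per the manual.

20

Convert to 0–6: 1, 1, 4, 3, 4, 3, 5, 1
Reverse-coded (reversed = (0+6) − raw = 6 − raw):
  item 3: 6 − 4 = 2
  item 7: 6 − 5 = 1
  item 8: 6 − 1 = 5
Scored: 1, 1, 2, 3, 4, 3, 1, 5
Total = 20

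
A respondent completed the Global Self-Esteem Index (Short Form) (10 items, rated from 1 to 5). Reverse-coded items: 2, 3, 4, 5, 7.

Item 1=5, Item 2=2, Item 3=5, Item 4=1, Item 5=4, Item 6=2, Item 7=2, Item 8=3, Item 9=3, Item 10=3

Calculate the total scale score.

32

Reverse-coded items use 6 − raw:
  item 2: 6 − 2 = 4
  item 3: 6 − 5 = 1
  item 4: 6 − 1 = 5
  item 5: 6 − 4 = 2
  item 7: 6 − 2 = 4
Scored items: 5, 4, 1, 5, 2, 2, 4, 3, 3, 3
Total = 5 + 4 + 1 + 5 + 2 + 2 + 4 + 3 + 3 + 3 = 32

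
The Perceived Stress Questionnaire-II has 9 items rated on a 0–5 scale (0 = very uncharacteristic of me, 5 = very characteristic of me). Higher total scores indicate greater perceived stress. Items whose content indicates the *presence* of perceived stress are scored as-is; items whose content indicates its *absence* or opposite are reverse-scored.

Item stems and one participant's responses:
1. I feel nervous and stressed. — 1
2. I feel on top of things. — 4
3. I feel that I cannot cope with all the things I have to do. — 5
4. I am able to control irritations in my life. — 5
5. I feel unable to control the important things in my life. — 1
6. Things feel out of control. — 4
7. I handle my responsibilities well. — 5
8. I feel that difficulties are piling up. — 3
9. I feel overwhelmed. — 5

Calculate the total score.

20

Items 2, 4, 7 describe the absence/opposite of perceived stress → reverse-score.
reverse-coded value = 5 − response.
  item 1: 1
  item 2: 5 − 4 = 1
  item 3: 5
  item 4: 5 − 5 = 0
  item 5: 1
  item 6: 4
  item 7: 5 − 5 = 0
  item 8: 3
  item 9: 5
Total = 1 + 1 + 5 + 0 + 1 + 4 + 0 + 3 + 5 = 20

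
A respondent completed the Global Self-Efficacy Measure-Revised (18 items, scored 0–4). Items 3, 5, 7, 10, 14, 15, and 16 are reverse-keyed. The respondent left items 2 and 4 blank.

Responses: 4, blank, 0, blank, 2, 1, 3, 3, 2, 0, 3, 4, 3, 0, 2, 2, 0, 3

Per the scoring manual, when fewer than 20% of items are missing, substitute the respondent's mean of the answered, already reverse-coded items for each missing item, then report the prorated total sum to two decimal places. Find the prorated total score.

Reverse-coded (reversed = (0+4) − raw = 4 − raw):
  item 3: 4 − 0 = 4
  item 5: 4 − 2 = 2
  item 7: 4 − 3 = 1
  item 10: 4 − 0 = 4
  item 14: 4 − 0 = 4
  item 15: 4 − 2 = 2
  item 16: 4 − 2 = 2
Completed scored items (16 of 18): 4, 4, 2, 1, 1, 3, 2, 4, 3, 4, 3, 4, 2, 2, 0, 3; sum = 42.
Person mean = 42 / 16 ≈ 2.6250
Prorated total = (42 / 16) × 18 = 47.25 (to 2 dp)

47.25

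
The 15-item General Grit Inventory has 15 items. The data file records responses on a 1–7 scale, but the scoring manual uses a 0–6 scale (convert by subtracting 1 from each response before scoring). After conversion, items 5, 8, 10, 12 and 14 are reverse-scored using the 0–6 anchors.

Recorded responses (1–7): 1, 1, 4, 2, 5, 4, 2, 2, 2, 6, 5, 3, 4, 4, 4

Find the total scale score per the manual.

Convert to 0–6: 0, 0, 3, 1, 4, 3, 1, 1, 1, 5, 4, 2, 3, 3, 3
Reverse-coded (reverse-coded value = 6 − response):
  item 5: 6 − 4 = 2
  item 8: 6 − 1 = 5
  item 10: 6 − 5 = 1
  item 12: 6 − 2 = 4
  item 14: 6 − 3 = 3
Scored: 0, 0, 3, 1, 2, 3, 1, 5, 1, 1, 4, 4, 3, 3, 3
Total = 34

34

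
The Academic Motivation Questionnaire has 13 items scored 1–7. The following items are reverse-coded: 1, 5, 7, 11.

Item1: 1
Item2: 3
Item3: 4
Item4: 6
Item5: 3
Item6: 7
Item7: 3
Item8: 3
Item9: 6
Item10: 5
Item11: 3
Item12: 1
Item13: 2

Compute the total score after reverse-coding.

Reverse-coded items use 8 − raw:
  item 1: 8 − 1 = 7
  item 5: 8 − 3 = 5
  item 7: 8 − 3 = 5
  item 11: 8 − 3 = 5
Scored items: 7, 3, 4, 6, 5, 7, 5, 3, 6, 5, 5, 1, 2
Total = 7 + 3 + 4 + 6 + 5 + 7 + 5 + 3 + 6 + 5 + 5 + 1 + 2 = 59

59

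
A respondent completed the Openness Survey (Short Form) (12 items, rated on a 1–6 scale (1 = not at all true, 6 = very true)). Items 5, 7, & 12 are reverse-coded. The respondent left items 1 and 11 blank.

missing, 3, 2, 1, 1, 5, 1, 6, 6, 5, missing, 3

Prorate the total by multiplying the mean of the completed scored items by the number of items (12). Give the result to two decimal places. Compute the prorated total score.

Reverse-coded (reversed = (1+6) − raw = 7 − raw):
  item 5: 7 − 1 = 6
  item 7: 7 − 1 = 6
  item 12: 7 − 3 = 4
Completed scored items (10 of 12): 3, 2, 1, 6, 5, 6, 6, 6, 5, 4; sum = 44.
Person mean = 44 / 10 ≈ 4.4000
Prorated total = (44 / 10) × 12 = 52.80 (to 2 dp)

52.80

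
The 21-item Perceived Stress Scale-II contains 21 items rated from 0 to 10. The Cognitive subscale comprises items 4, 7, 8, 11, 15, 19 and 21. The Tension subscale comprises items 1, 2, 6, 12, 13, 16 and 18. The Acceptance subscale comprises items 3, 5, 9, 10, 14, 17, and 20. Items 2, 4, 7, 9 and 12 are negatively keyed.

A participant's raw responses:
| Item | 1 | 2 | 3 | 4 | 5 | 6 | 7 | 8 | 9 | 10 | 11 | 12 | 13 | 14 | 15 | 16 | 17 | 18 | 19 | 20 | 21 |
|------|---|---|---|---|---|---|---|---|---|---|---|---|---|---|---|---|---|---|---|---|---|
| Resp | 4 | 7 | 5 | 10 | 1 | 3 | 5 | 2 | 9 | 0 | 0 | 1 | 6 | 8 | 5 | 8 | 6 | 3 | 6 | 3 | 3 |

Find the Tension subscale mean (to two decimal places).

5.14

Tension items: 1, 2, 6, 12, 13, 16, 18.
Of these, items 2 and 12 are negatively keyed; reversed = (0+10) − raw = 10 − raw.
  item 1: 4
  item 2: 10 − 7 = 3
  item 6: 3
  item 12: 10 − 1 = 9
  item 13: 6
  item 16: 8
  item 18: 3
Sum = 4 + 3 + 3 + 9 + 6 + 8 + 3 = 36
Mean = 36 / 7 = 5.14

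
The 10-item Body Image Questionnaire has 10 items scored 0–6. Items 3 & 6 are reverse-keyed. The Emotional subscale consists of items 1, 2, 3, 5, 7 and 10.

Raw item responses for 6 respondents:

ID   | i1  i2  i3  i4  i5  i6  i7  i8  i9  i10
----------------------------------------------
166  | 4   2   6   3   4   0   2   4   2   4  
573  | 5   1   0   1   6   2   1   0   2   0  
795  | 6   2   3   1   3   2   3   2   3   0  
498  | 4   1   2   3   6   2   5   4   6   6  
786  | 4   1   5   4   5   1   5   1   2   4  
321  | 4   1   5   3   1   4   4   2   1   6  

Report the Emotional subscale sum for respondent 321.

17

Respondent 321 raw: 4, 1, 5, 3, 1, 4, 4, 2, 1, 6.
Emotional items: 1, 2, 3, 5, 7, 10.
Reverse-coded (reversed = (0+6) − raw = 6 − raw):
  item 1: 4
  item 2: 1
  item 3: 6 − 5 = 1
  item 5: 1
  item 7: 4
  item 10: 6
Sum = 4 + 1 + 1 + 1 + 4 + 6 = 17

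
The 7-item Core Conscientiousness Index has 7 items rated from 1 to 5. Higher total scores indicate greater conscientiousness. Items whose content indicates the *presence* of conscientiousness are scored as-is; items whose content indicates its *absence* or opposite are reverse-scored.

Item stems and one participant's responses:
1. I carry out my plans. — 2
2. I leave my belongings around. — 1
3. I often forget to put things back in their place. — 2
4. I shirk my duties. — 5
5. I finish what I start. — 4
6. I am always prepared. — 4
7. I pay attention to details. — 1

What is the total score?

Items 2, 3, 4 describe the absence/opposite of conscientiousness → reverse-score.
on a 1–5 scale, reversed = 6 − raw.
  item 1: 2
  item 2: 6 − 1 = 5
  item 3: 6 − 2 = 4
  item 4: 6 − 5 = 1
  item 5: 4
  item 6: 4
  item 7: 1
Total = 2 + 5 + 4 + 1 + 4 + 4 + 1 = 21

21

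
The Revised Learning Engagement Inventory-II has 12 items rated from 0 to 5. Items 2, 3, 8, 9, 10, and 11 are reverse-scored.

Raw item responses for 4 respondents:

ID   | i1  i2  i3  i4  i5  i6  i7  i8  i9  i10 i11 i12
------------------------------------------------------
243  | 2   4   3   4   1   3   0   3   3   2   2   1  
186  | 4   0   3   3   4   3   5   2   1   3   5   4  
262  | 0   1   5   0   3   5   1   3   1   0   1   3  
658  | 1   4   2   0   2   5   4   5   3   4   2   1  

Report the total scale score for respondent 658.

Respondent 658 raw: 1, 4, 2, 0, 2, 5, 4, 5, 3, 4, 2, 1.
Reverse-coded (reversed = (0+5) − raw = 5 − raw):
  item 1: 1
  item 2: 5 − 4 = 1
  item 3: 5 − 2 = 3
  item 4: 0
  item 5: 2
  item 6: 5
  item 7: 4
  item 8: 5 − 5 = 0
  item 9: 5 − 3 = 2
  item 10: 5 − 4 = 1
  item 11: 5 − 2 = 3
  item 12: 1
Sum = 1 + 1 + 3 + 0 + 2 + 5 + 4 + 0 + 2 + 1 + 3 + 1 = 23

23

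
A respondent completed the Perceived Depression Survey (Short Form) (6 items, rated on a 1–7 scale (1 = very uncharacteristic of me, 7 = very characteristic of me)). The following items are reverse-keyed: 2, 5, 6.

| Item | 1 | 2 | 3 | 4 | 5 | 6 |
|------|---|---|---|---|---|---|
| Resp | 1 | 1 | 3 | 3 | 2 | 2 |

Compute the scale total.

Raw sum = 12. Reverse-keyed items: 2, 5, 6; their raw sum = 5.
Each reversal replaces raw with 8 − raw, changing the total by 8 − 2·raw per item.
Total = 12 + 3·8 − 2·5 = 12 + 24 − 10 = 26

26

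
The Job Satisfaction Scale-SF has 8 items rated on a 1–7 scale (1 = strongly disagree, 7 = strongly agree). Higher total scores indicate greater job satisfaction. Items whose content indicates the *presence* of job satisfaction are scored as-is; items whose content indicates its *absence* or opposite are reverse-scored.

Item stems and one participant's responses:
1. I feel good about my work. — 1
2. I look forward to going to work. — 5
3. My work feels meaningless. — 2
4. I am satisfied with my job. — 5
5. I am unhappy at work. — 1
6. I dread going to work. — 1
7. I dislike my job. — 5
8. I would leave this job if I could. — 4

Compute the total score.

Items 3, 5, 6, 7, 8 describe the absence/opposite of job satisfaction → reverse-score.
reverse-coded value = 8 − response.
  item 1: 1
  item 2: 5
  item 3: 8 − 2 = 6
  item 4: 5
  item 5: 8 − 1 = 7
  item 6: 8 − 1 = 7
  item 7: 8 − 5 = 3
  item 8: 8 − 4 = 4
Total = 1 + 5 + 6 + 5 + 7 + 7 + 3 + 4 = 38

38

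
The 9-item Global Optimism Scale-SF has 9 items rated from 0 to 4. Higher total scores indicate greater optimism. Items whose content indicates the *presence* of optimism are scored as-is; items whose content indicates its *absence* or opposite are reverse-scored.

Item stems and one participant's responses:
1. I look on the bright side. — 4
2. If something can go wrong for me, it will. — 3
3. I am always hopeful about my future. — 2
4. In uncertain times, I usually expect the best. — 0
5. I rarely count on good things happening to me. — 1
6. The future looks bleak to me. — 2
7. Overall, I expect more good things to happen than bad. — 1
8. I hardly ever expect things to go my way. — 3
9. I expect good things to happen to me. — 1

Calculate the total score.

Items 2, 5, 6, 8 describe the absence/opposite of optimism → reverse-score.
on a 0–4 scale, reversed = 4 − raw.
  item 1: 4
  item 2: 4 − 3 = 1
  item 3: 2
  item 4: 0
  item 5: 4 − 1 = 3
  item 6: 4 − 2 = 2
  item 7: 1
  item 8: 4 − 3 = 1
  item 9: 1
Total = 4 + 1 + 2 + 0 + 3 + 2 + 1 + 1 + 1 = 15

15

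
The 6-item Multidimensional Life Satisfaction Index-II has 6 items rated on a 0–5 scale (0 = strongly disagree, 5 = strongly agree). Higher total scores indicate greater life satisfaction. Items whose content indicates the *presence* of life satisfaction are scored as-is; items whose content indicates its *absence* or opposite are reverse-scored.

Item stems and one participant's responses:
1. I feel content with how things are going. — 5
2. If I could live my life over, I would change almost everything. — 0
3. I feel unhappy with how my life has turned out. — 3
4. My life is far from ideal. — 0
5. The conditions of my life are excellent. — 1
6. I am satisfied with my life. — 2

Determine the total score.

20

Items 2, 3, 4 describe the absence/opposite of life satisfaction → reverse-score.
reversed = (0+5) − raw = 5 − raw.
  item 1: 5
  item 2: 5 − 0 = 5
  item 3: 5 − 3 = 2
  item 4: 5 − 0 = 5
  item 5: 1
  item 6: 2
Total = 5 + 5 + 2 + 5 + 1 + 2 = 20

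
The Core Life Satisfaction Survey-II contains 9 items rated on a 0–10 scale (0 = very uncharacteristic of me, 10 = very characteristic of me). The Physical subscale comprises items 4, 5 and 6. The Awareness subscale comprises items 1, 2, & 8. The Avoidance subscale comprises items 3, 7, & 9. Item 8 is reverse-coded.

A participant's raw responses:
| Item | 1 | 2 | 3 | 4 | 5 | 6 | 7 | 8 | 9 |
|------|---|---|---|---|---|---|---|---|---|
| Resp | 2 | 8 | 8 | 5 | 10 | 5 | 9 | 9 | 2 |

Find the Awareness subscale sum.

11

Awareness items: 1, 2, 8.
Of these, item 8 is reverse-coded; reversed = (0+10) − raw = 10 − raw.
  item 1: 2
  item 2: 8
  item 8: 10 − 9 = 1
Sum = 2 + 8 + 1 = 11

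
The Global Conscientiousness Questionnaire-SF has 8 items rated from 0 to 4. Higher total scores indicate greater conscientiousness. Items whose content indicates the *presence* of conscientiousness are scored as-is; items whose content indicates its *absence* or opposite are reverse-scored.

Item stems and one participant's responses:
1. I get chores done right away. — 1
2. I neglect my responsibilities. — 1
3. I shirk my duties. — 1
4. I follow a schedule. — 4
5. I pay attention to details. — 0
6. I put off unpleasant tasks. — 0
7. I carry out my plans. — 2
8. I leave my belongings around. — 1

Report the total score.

20

Items 2, 3, 6, 8 describe the absence/opposite of conscientiousness → reverse-score.
reversed = (0+4) − raw = 4 − raw.
  item 1: 1
  item 2: 4 − 1 = 3
  item 3: 4 − 1 = 3
  item 4: 4
  item 5: 0
  item 6: 4 − 0 = 4
  item 7: 2
  item 8: 4 − 1 = 3
Total = 1 + 3 + 3 + 4 + 0 + 4 + 2 + 3 = 20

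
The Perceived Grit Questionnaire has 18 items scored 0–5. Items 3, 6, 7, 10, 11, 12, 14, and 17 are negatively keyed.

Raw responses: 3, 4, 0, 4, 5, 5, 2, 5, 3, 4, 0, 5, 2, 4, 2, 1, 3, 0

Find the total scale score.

46

Apply reverse scoring (reversed = (0+5) − raw = 5 − raw):
  item 3: 5 − 0 = 5
  item 6: 5 − 5 = 0
  item 7: 5 − 2 = 3
  item 10: 5 − 4 = 1
  item 11: 5 − 0 = 5
  item 12: 5 − 5 = 0
  item 14: 5 − 4 = 1
  item 17: 5 − 3 = 2
Scored responses: 3, 4, 5, 4, 5, 0, 3, 5, 3, 1, 5, 0, 2, 1, 2, 1, 2, 0
Total = 3 + 4 + 5 + 4 + 5 + 0 + 3 + 5 + 3 + 1 + 5 + 0 + 2 + 1 + 2 + 1 + 2 + 0 = 46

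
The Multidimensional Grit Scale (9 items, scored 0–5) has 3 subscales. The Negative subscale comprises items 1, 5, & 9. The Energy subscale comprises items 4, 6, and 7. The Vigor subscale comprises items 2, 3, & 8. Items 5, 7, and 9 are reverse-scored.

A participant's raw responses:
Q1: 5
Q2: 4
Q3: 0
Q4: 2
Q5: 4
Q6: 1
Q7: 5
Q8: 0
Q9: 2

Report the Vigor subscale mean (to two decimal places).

1.33

Vigor items: 2, 3, 8.
  item 2: 4
  item 3: 0
  item 8: 0
Sum = 4 + 0 + 0 = 4
Mean = 4 / 3 = 1.33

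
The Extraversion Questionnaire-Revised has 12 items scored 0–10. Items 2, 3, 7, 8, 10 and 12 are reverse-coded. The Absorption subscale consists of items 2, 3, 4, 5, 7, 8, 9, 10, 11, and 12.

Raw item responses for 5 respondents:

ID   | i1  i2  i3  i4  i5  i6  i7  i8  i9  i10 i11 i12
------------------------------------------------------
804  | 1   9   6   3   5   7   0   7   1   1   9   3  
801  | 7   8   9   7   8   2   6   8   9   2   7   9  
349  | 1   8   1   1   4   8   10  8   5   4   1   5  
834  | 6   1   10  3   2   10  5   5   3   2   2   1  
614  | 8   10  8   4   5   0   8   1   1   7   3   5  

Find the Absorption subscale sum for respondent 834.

46

Respondent 834 raw: 6, 1, 10, 3, 2, 10, 5, 5, 3, 2, 2, 1.
Absorption items: 2, 3, 4, 5, 7, 8, 9, 10, 11, 12.
Reverse-coded (on a 0–10 scale, reversed = 10 − raw):
  item 2: 10 − 1 = 9
  item 3: 10 − 10 = 0
  item 4: 3
  item 5: 2
  item 7: 10 − 5 = 5
  item 8: 10 − 5 = 5
  item 9: 3
  item 10: 10 − 2 = 8
  item 11: 2
  item 12: 10 − 1 = 9
Sum = 9 + 0 + 3 + 2 + 5 + 5 + 3 + 8 + 2 + 9 = 46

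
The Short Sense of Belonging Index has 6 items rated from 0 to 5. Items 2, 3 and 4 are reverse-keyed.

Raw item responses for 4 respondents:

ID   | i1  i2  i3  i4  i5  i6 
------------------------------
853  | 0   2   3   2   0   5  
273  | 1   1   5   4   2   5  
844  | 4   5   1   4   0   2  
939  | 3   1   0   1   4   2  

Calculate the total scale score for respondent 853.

Respondent 853 raw: 0, 2, 3, 2, 0, 5.
Reverse-coded (reversed = (0+5) − raw = 5 − raw):
  item 1: 0
  item 2: 5 − 2 = 3
  item 3: 5 − 3 = 2
  item 4: 5 − 2 = 3
  item 5: 0
  item 6: 5
Sum = 0 + 3 + 2 + 3 + 0 + 5 = 13

13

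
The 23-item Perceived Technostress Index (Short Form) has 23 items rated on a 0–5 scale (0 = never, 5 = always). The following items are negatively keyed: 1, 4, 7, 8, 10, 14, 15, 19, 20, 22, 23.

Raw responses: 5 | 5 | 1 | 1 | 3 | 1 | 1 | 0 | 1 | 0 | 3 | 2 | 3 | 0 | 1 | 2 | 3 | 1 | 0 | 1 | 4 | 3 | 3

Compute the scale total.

Raw sum = 44. Negatively keyed items: 1, 4, 7, 8, 10, 14, 15, 19, 20, 22, 23; their raw sum = 15.
Each reversal replaces raw with 5 − raw, changing the total by 5 − 2·raw per item.
Total = 44 + 11·5 − 2·15 = 44 + 55 − 30 = 69

69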